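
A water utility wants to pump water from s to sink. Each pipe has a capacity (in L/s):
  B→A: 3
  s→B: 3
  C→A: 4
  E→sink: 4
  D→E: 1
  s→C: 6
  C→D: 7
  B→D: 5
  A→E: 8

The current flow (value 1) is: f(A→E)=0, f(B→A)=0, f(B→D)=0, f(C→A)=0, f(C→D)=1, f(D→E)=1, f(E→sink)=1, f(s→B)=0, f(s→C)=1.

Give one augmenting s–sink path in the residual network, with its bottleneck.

Residual along s→C→A→E→sink: s→C: 5, C→A: 4, A→E: 8, E→sink: 3.
Bottleneck = min = 3.

s→C→A→E→sink, bottleneck 3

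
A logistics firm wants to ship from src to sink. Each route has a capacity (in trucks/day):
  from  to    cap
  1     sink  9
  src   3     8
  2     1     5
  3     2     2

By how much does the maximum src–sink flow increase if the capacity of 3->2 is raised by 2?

2

Original max flow = 2.
After raising cap(3->2), augmenting paths through that edge carry 2 more units.
New max flow = 4. Increase = 2.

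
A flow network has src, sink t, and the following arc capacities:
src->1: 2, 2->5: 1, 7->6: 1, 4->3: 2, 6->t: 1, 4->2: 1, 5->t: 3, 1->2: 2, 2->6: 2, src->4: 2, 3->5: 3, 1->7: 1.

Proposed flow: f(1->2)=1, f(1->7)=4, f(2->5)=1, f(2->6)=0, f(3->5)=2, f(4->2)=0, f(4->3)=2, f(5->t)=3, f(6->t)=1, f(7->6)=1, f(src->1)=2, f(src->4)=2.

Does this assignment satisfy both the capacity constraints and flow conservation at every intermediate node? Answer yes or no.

Capacity violated on 1->7: flow 4 > capacity 1.

No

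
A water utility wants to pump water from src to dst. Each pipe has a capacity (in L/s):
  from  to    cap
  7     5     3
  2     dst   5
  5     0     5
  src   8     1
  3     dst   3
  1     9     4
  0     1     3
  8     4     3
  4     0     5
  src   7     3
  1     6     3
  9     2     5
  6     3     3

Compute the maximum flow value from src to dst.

Augment src→7→5→0→1→9→2→dst: bottleneck 3. Total 3.
No augmenting path remains in the residual graph.

3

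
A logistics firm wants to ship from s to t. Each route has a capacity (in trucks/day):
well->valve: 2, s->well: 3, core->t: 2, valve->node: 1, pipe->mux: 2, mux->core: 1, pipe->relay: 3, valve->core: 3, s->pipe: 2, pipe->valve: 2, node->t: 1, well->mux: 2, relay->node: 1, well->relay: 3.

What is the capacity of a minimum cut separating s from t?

3

Max flow = 3 (via 2 augmenting paths).
In the residual at optimum, the set reachable from s is {core, mux, node, pipe, relay, s, valve, well}.
Cut edges: core->t (cap 2), node->t (cap 1). Sum = 3.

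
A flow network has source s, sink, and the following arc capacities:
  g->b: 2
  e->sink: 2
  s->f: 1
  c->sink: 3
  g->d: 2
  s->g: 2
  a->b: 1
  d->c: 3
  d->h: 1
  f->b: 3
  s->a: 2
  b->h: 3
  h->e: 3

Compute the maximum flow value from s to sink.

4

Augment s->g->d->c->sink: bottleneck 2. Total 2.
Augment s->a->b->h->e->sink: bottleneck 1. Total 3.
Augment s->f->b->h->e->sink: bottleneck 1. Total 4.
No augmenting path remains in the residual graph.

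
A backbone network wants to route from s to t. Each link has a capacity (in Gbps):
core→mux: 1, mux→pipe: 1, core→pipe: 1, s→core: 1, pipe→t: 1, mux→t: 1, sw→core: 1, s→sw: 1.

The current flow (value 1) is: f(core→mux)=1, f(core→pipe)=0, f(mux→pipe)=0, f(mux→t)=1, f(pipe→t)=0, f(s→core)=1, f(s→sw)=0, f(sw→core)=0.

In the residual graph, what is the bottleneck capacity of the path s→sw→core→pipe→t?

Residual capacities along the path: s→sw: 1, sw→core: 1, core→pipe: 1, pipe→t: 1.
Minimum is 1.

1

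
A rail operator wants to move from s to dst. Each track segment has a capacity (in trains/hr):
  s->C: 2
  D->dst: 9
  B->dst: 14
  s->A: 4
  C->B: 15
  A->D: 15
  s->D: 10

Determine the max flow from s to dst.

11

Augment s->D->dst: bottleneck 9. Total 9.
Augment s->C->B->dst: bottleneck 2. Total 11.
No augmenting path remains in the residual graph.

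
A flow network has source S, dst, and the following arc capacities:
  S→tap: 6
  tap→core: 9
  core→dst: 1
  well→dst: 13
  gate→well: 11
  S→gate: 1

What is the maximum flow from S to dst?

2

Augment S→gate→well→dst: bottleneck 1. Total 1.
Augment S→tap→core→dst: bottleneck 1. Total 2.
No augmenting path remains in the residual graph.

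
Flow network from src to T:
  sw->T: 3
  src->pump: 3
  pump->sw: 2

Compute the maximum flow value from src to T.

2

Augment src->pump->sw->T: bottleneck 2. Total 2.
No augmenting path remains in the residual graph.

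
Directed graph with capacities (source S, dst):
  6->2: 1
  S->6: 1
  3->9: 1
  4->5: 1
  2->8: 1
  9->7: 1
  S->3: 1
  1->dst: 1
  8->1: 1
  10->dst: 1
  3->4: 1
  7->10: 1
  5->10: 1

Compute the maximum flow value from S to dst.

Augment S->3->9->7->10->dst: bottleneck 1. Total 1.
Augment S->6->2->8->1->dst: bottleneck 1. Total 2.
No augmenting path remains in the residual graph.

2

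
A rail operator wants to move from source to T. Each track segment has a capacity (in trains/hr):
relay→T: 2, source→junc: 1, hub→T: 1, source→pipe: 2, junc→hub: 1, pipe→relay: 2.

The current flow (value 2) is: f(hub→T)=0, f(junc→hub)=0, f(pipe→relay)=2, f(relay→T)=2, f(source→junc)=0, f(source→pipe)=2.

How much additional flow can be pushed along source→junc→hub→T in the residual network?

1

Residual capacities along the path: source→junc: 1, junc→hub: 1, hub→T: 1.
Minimum is 1.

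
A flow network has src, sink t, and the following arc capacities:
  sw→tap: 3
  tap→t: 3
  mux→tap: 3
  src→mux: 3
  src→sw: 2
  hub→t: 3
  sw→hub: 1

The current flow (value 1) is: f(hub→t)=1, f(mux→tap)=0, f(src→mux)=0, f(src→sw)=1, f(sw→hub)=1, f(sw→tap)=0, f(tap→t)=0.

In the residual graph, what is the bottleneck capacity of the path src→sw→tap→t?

Residual capacities along the path: src→sw: 1, sw→tap: 3, tap→t: 3.
Minimum is 1.

1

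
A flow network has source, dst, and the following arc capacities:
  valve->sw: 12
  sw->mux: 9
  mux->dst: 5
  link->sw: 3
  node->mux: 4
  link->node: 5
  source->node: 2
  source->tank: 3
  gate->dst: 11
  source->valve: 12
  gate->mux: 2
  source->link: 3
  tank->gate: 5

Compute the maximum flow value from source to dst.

8

Augment source->tank->gate->dst: bottleneck 3. Total 3.
Augment source->node->mux->dst: bottleneck 2. Total 5.
Augment source->link->sw->mux->dst: bottleneck 3. Total 8.
No augmenting path remains in the residual graph.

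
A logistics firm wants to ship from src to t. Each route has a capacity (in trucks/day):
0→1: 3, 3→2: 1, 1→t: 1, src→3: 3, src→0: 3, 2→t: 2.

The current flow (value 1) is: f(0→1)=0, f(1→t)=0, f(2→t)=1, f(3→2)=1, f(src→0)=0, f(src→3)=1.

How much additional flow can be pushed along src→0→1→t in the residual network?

1

Residual capacities along the path: src→0: 3, 0→1: 3, 1→t: 1.
Minimum is 1.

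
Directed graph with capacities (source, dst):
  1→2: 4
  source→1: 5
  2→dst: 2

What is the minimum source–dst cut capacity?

2

Max flow = 2 (via 1 augmenting path).
In the residual at optimum, the set reachable from source is {1, 2, source}.
Cut edges: 2→dst (cap 2). Sum = 2.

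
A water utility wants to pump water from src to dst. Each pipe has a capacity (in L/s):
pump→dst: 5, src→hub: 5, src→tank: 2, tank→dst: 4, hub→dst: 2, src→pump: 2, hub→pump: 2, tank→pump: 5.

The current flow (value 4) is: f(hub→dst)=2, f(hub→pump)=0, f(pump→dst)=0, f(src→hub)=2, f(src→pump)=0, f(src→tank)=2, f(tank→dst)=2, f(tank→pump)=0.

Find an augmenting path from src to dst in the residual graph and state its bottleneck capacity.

Residual along src→pump→dst: src→pump: 2, pump→dst: 5.
Bottleneck = min = 2.

src→pump→dst, bottleneck 2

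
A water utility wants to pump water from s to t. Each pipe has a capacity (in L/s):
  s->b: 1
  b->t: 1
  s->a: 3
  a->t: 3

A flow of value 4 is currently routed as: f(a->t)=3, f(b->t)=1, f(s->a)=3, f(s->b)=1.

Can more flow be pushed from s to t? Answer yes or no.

Residual reachable from s: {s}; t is not reachable.
Saturated cut: s->b, s->a with total capacity 4 = current flow value. Flow is maximum.

No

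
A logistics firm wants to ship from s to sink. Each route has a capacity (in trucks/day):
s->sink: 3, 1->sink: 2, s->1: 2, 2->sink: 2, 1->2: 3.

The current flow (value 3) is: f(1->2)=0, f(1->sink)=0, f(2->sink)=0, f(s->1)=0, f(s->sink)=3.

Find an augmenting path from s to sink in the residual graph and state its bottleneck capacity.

Residual along s->1->sink: s->1: 2, 1->sink: 2.
Bottleneck = min = 2.

s->1->sink, bottleneck 2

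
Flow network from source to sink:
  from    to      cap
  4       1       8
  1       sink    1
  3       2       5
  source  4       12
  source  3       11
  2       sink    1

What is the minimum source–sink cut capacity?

Max flow = 2 (via 2 augmenting paths).
In the residual at optimum, the set reachable from source is {1, 2, 3, 4, source}.
Cut edges: 1→sink (cap 1), 2→sink (cap 1). Sum = 2.

2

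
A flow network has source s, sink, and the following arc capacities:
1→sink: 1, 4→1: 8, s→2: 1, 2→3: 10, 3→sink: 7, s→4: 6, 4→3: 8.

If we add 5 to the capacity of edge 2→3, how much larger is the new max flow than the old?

0

Original max flow = 7.
Edge 2→3 does not cross the min cut (source side {s}), so extra capacity there cannot help.
New max flow = 7. Increase = 0.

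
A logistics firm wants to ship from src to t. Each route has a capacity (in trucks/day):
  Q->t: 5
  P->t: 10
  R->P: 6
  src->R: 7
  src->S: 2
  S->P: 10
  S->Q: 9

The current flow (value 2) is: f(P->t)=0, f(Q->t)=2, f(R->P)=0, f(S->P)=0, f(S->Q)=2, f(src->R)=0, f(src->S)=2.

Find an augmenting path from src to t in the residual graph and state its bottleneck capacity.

Residual along src->R->P->t: src->R: 7, R->P: 6, P->t: 10.
Bottleneck = min = 6.

src->R->P->t, bottleneck 6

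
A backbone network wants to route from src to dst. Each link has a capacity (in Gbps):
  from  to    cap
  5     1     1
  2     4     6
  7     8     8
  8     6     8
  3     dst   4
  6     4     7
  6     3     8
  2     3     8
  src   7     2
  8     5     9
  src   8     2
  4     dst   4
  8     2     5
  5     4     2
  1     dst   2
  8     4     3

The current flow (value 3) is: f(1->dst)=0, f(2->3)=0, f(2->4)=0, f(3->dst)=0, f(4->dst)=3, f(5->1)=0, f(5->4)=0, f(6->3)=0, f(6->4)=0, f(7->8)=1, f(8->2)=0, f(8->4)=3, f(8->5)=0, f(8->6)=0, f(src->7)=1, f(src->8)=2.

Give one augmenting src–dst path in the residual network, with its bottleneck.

src->7->8->2->3->dst, bottleneck 1

Residual along src->7->8->2->3->dst: src->7: 1, 7->8: 7, 8->2: 5, 2->3: 8, 3->dst: 4.
Bottleneck = min = 1.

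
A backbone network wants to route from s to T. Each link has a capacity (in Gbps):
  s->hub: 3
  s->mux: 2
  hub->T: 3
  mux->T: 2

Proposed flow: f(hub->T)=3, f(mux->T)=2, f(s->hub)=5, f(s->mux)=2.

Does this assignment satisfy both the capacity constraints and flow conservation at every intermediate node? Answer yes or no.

No

Capacity violated on s->hub: flow 5 > capacity 3.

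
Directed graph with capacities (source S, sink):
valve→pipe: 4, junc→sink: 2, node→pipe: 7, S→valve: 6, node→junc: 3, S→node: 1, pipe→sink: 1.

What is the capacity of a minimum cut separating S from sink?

2

Max flow = 2 (via 2 augmenting paths).
In the residual at optimum, the set reachable from S is {S, pipe, valve}.
Cut edges: S→node (cap 1), pipe→sink (cap 1). Sum = 2.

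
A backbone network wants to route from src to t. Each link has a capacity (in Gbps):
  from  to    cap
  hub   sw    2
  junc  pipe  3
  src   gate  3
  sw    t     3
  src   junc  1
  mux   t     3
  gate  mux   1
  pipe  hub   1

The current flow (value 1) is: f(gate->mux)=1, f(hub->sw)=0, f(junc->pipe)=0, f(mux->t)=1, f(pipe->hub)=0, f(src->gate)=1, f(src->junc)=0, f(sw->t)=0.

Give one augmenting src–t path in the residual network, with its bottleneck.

src->junc->pipe->hub->sw->t, bottleneck 1

Residual along src->junc->pipe->hub->sw->t: src->junc: 1, junc->pipe: 3, pipe->hub: 1, hub->sw: 2, sw->t: 3.
Bottleneck = min = 1.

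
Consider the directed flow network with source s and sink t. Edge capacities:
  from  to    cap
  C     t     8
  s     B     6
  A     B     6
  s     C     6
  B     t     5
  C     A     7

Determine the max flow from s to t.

Augment s->C->t: bottleneck 6. Total 6.
Augment s->B->t: bottleneck 5. Total 11.
No augmenting path remains in the residual graph.

11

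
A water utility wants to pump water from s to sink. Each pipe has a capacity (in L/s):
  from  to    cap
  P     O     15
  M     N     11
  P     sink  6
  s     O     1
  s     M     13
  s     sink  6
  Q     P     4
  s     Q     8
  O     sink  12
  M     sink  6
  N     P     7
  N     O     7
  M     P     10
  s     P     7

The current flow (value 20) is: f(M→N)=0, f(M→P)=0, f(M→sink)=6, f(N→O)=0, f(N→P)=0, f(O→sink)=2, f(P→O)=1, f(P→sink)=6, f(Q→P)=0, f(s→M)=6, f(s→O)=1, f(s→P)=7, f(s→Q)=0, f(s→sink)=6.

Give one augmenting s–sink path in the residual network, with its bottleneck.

Residual along s→M→N→O→sink: s→M: 7, M→N: 11, N→O: 7, O→sink: 10.
Bottleneck = min = 7.

s→M→N→O→sink, bottleneck 7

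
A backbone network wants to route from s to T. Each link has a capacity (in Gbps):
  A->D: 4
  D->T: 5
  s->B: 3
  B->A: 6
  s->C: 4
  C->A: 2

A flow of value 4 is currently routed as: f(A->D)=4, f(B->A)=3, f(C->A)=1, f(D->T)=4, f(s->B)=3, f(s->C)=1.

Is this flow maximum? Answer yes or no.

Yes

Residual reachable from s: {A, B, C, s}; T is not reachable.
Saturated cut: A->D with total capacity 4 = current flow value. Flow is maximum.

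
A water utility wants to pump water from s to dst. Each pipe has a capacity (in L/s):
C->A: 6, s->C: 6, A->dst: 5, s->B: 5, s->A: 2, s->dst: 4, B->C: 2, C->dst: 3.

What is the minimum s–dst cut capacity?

12

Max flow = 12 (via 4 augmenting paths).
In the residual at optimum, the set reachable from s is {A, B, C, s}.
Cut edges: s->dst (cap 4), C->dst (cap 3), A->dst (cap 5). Sum = 12.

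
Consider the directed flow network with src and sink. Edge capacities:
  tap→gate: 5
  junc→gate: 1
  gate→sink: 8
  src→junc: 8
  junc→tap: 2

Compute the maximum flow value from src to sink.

3

Augment src→junc→gate→sink: bottleneck 1. Total 1.
Augment src→junc→tap→gate→sink: bottleneck 2. Total 3.
No augmenting path remains in the residual graph.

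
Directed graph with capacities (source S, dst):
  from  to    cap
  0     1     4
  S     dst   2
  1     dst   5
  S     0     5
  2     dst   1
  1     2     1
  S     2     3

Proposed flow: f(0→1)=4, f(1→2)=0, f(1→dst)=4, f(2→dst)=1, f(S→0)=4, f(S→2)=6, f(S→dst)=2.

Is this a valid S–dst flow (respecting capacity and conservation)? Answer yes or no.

Capacity violated on S→2: flow 6 > capacity 3.

No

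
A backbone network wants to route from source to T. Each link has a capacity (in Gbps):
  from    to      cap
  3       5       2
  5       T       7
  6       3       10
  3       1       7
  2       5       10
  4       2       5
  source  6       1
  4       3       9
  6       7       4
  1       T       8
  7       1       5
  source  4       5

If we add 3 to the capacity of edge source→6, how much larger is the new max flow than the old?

Original max flow = 6.
After raising cap(source→6), augmenting paths through that edge carry 3 more units.
New max flow = 9. Increase = 3.

3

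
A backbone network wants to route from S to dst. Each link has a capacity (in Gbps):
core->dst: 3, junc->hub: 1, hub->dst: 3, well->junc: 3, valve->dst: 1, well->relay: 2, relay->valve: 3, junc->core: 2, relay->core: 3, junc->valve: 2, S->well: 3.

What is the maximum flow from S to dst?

Augment S->well->relay->core->dst: bottleneck 2. Total 2.
Augment S->well->junc->hub->dst: bottleneck 1. Total 3.
No augmenting path remains in the residual graph.

3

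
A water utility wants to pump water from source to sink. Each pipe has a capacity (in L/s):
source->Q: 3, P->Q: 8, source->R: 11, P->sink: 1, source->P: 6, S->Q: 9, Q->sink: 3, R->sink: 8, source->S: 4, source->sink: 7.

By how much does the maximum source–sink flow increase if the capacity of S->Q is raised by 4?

0

Original max flow = 19.
Edge S->Q does not cross the min cut (source side {P, Q, R, S, source}), so extra capacity there cannot help.
New max flow = 19. Increase = 0.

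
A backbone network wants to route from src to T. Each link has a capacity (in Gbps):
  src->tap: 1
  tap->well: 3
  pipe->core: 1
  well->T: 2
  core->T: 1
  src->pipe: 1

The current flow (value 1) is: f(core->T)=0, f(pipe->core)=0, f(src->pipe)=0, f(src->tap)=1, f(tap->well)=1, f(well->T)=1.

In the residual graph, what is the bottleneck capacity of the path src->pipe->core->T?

1

Residual capacities along the path: src->pipe: 1, pipe->core: 1, core->T: 1.
Minimum is 1.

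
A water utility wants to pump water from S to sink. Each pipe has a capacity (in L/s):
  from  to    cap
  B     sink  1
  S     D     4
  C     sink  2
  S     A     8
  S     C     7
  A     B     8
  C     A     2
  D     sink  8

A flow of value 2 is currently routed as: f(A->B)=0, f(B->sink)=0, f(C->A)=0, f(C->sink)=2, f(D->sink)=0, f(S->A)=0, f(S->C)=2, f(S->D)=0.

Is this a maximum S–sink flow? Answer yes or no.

No

Residual path S->D->sink has bottleneck 4 > 0.
Pushing 4 along it raises the flow to 6, so the given flow is not maximum.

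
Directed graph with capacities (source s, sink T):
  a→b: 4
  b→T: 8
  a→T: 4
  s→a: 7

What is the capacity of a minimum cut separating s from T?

7

Max flow = 7 (via 2 augmenting paths).
In the residual at optimum, the set reachable from s is {s}.
Cut edges: s→a (cap 7). Sum = 7.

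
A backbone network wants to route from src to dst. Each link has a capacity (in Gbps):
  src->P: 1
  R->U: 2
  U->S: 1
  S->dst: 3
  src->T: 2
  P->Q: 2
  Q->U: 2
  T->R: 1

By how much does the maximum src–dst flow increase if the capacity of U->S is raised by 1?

Original max flow = 1.
After raising cap(U->S), augmenting paths through that edge carry 1 more unit.
New max flow = 2. Increase = 1.

1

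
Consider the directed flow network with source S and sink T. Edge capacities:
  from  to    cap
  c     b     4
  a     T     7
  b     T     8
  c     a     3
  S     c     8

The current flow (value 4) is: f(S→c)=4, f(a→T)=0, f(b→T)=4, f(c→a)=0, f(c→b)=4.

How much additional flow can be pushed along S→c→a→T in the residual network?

3

Residual capacities along the path: S→c: 4, c→a: 3, a→T: 7.
Minimum is 3.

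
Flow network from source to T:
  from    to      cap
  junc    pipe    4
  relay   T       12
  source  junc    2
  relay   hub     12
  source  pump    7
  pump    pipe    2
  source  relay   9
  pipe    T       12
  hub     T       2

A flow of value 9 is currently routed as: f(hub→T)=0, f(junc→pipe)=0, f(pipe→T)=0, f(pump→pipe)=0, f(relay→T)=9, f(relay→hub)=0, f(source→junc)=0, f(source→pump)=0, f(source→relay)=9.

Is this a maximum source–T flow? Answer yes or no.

Residual path source→junc→pipe→T has bottleneck 2 > 0.
Pushing 2 along it raises the flow to 11, so the given flow is not maximum.

No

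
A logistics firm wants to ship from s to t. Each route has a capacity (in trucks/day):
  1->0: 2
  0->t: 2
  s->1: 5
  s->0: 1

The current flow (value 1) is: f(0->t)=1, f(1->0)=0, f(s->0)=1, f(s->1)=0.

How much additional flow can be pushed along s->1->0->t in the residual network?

Residual capacities along the path: s->1: 5, 1->0: 2, 0->t: 1.
Minimum is 1.

1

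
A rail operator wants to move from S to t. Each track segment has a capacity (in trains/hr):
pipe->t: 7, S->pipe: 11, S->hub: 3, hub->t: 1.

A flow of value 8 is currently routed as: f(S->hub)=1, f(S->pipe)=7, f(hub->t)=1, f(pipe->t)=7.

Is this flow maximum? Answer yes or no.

Yes

Residual reachable from S: {S, hub, pipe}; t is not reachable.
Saturated cut: hub->t, pipe->t with total capacity 8 = current flow value. Flow is maximum.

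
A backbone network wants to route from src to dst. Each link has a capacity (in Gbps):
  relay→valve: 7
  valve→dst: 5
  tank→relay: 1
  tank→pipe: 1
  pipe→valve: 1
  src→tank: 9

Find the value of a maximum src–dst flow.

2

Augment src→tank→pipe→valve→dst: bottleneck 1. Total 1.
Augment src→tank→relay→valve→dst: bottleneck 1. Total 2.
No augmenting path remains in the residual graph.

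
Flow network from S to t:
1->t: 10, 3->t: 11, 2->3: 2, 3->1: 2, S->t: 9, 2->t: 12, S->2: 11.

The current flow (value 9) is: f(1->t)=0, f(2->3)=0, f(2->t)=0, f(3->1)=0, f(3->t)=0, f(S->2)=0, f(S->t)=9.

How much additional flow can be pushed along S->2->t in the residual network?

11

Residual capacities along the path: S->2: 11, 2->t: 12.
Minimum is 11.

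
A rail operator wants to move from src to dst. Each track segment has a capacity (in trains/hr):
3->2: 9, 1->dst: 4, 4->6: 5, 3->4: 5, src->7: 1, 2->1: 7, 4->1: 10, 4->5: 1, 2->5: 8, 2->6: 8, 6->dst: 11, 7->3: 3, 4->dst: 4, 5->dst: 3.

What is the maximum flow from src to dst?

Augment src->7->3->4->dst: bottleneck 1. Total 1.
No augmenting path remains in the residual graph.

1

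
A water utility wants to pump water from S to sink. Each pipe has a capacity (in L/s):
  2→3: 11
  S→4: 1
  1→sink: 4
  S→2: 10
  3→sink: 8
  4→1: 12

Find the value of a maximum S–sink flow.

Augment S→4→1→sink: bottleneck 1. Total 1.
Augment S→2→3→sink: bottleneck 8. Total 9.
No augmenting path remains in the residual graph.

9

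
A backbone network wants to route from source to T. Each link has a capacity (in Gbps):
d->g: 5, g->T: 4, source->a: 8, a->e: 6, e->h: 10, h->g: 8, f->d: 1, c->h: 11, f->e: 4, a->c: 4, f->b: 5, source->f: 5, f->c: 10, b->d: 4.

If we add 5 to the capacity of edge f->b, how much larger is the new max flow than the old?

Original max flow = 4.
Edge f->b does not cross the min cut (source side {a, b, c, d, e, f, g, h, source}), so extra capacity there cannot help.
New max flow = 4. Increase = 0.

0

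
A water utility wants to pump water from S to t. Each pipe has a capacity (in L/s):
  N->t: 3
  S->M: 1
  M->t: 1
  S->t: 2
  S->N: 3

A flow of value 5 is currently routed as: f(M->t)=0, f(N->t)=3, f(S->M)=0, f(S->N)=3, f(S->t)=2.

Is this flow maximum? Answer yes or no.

No

Residual path S->M->t has bottleneck 1 > 0.
Pushing 1 along it raises the flow to 6, so the given flow is not maximum.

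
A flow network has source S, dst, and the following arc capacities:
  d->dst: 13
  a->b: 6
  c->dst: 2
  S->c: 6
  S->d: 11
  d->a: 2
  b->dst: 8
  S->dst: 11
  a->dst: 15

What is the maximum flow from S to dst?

24

Augment S->dst: bottleneck 11. Total 11.
Augment S->d->dst: bottleneck 11. Total 22.
Augment S->c->dst: bottleneck 2. Total 24.
No augmenting path remains in the residual graph.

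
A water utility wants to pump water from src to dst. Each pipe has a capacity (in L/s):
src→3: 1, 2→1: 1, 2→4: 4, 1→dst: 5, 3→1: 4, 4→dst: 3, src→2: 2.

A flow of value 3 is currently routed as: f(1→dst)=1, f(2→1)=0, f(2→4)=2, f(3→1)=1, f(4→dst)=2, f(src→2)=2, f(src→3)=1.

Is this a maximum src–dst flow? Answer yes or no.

Residual reachable from src: {src}; dst is not reachable.
Saturated cut: src→2, src→3 with total capacity 3 = current flow value. Flow is maximum.

Yes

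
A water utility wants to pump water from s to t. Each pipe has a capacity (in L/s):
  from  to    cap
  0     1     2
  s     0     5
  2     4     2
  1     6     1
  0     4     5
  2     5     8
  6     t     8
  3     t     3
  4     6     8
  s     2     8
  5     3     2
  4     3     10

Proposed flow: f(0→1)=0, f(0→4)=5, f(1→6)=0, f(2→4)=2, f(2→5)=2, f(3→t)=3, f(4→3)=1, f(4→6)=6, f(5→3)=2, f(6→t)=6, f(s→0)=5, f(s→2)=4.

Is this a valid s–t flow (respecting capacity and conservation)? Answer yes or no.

Yes

Every edge has 0 ≤ f(e) ≤ cap(e).
At each intermediate node, inflow equals outflow.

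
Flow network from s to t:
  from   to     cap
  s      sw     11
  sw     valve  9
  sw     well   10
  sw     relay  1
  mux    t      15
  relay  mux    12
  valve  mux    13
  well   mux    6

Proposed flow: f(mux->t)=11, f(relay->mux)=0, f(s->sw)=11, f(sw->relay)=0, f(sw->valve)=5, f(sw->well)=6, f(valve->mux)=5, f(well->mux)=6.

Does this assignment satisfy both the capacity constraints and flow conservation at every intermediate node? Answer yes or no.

Every edge has 0 ≤ f(e) ≤ cap(e).
At each intermediate node, inflow equals outflow.

Yes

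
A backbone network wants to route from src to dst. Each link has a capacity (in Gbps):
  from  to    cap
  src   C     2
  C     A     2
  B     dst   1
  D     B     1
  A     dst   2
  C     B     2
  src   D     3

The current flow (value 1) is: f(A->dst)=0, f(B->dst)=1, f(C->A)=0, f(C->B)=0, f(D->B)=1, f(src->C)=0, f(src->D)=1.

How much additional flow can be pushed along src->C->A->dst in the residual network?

Residual capacities along the path: src->C: 2, C->A: 2, A->dst: 2.
Minimum is 2.

2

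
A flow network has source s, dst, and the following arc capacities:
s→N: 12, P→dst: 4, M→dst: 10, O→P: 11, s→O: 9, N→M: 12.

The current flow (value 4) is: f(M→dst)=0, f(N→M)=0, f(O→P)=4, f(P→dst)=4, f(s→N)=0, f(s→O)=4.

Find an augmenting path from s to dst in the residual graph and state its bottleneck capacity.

Residual along s→N→M→dst: s→N: 12, N→M: 12, M→dst: 10.
Bottleneck = min = 10.

s→N→M→dst, bottleneck 10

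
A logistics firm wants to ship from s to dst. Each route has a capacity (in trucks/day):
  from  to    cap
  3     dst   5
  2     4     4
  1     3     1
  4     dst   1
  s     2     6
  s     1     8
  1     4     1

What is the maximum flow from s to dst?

Augment s->1->3->dst: bottleneck 1. Total 1.
Augment s->1->4->dst: bottleneck 1. Total 2.
No augmenting path remains in the residual graph.

2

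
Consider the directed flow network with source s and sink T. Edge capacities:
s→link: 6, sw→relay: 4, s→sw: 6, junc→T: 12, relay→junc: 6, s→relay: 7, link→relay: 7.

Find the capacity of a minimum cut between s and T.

6

Max flow = 6 (via 1 augmenting path).
In the residual at optimum, the set reachable from s is {link, relay, s, sw}.
Cut edges: relay→junc (cap 6). Sum = 6.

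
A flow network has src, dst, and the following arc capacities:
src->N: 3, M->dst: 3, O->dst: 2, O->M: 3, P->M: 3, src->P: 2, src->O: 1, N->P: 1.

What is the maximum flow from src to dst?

4

Augment src->O->dst: bottleneck 1. Total 1.
Augment src->P->M->dst: bottleneck 2. Total 3.
Augment src->N->P->M->dst: bottleneck 1. Total 4.
No augmenting path remains in the residual graph.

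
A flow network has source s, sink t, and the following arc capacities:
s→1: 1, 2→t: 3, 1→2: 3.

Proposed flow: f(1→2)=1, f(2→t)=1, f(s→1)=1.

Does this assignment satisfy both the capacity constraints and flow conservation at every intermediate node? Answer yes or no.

Yes

Every edge has 0 ≤ f(e) ≤ cap(e).
At each intermediate node, inflow equals outflow.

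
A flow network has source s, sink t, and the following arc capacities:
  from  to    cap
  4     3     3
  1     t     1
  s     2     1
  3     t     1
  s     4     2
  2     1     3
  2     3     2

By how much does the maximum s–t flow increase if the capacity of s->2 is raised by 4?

Original max flow = 2.
Even with extra capacity on s->2, another cut of capacity 2 remains binding.
New max flow = 2. Increase = 0.

0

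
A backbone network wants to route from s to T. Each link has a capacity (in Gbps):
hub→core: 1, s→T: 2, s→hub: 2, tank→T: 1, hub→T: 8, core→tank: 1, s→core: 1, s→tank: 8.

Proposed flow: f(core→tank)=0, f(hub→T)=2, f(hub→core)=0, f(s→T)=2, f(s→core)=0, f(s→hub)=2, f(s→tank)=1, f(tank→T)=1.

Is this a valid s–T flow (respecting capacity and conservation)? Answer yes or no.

Yes

Every edge has 0 ≤ f(e) ≤ cap(e).
At each intermediate node, inflow equals outflow.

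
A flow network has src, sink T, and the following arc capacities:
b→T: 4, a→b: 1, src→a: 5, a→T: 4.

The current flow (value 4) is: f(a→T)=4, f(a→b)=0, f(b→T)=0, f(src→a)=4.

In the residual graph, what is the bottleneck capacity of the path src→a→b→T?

1

Residual capacities along the path: src→a: 1, a→b: 1, b→T: 4.
Minimum is 1.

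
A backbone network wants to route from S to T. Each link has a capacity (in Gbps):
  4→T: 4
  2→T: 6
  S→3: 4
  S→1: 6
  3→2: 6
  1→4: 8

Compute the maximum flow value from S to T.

Augment S→1→4→T: bottleneck 4. Total 4.
Augment S→3→2→T: bottleneck 4. Total 8.
No augmenting path remains in the residual graph.

8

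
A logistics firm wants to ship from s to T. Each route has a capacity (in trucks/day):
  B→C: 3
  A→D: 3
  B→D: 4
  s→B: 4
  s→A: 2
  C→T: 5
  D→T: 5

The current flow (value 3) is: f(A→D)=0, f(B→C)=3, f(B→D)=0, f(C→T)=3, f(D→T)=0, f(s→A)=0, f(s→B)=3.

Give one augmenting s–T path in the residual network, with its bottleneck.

s→B→D→T, bottleneck 1

Residual along s→B→D→T: s→B: 1, B→D: 4, D→T: 5.
Bottleneck = min = 1.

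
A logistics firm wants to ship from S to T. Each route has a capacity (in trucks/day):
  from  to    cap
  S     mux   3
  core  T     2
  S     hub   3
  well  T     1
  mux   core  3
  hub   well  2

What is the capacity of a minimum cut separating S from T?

Max flow = 3 (via 2 augmenting paths).
In the residual at optimum, the set reachable from S is {S, core, hub, mux, well}.
Cut edges: core→T (cap 2), well→T (cap 1). Sum = 3.

3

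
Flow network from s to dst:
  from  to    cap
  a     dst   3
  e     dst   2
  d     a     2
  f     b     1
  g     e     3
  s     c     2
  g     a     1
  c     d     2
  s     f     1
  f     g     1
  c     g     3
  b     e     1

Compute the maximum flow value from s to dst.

3

Augment s→f→b→e→dst: bottleneck 1. Total 1.
Augment s→c→g→e→dst: bottleneck 1. Total 2.
Augment s→c→g→a→dst: bottleneck 1. Total 3.
No augmenting path remains in the residual graph.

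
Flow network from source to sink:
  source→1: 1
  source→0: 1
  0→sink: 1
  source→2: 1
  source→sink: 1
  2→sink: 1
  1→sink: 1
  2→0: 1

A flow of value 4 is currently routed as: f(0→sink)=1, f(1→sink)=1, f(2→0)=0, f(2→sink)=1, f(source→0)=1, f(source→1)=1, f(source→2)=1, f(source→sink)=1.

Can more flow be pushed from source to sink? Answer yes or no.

Residual reachable from source: {source}; sink is not reachable.
Saturated cut: source→2, source→0, source→1, source→sink with total capacity 4 = current flow value. Flow is maximum.

No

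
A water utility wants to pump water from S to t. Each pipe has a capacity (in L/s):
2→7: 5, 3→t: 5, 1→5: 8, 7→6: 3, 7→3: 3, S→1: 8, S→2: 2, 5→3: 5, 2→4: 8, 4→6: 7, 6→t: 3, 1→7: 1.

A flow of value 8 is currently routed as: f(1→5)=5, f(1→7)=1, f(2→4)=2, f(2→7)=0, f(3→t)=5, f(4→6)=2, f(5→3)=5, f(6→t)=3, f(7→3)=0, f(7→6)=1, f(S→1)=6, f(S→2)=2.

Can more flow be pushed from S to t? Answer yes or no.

Residual reachable from S: {1, 5, S}; t is not reachable.
Saturated cut: S→2, 1→7, 5→3 with total capacity 8 = current flow value. Flow is maximum.

No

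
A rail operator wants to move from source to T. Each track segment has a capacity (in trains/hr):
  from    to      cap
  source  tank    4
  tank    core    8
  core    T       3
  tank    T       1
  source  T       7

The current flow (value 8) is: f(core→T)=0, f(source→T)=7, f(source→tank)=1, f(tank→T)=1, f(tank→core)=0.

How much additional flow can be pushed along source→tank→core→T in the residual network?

3

Residual capacities along the path: source→tank: 3, tank→core: 8, core→T: 3.
Minimum is 3.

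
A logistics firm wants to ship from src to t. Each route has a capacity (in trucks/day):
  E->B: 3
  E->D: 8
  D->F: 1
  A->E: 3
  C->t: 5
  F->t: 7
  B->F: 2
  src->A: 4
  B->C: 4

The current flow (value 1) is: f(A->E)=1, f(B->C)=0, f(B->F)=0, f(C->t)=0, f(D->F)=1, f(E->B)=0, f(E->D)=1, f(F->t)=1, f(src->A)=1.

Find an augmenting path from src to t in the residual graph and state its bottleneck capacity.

src->A->E->B->C->t, bottleneck 2

Residual along src->A->E->B->C->t: src->A: 3, A->E: 2, E->B: 3, B->C: 4, C->t: 5.
Bottleneck = min = 2.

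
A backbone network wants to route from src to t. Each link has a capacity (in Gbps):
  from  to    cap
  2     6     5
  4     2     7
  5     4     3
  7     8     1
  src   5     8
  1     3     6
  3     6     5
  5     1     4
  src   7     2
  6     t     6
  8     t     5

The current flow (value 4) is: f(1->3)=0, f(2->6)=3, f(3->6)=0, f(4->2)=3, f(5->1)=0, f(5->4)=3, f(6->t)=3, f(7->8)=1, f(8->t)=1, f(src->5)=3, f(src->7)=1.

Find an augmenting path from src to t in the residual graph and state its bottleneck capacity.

Residual along src->5->1->3->6->t: src->5: 5, 5->1: 4, 1->3: 6, 3->6: 5, 6->t: 3.
Bottleneck = min = 3.

src->5->1->3->6->t, bottleneck 3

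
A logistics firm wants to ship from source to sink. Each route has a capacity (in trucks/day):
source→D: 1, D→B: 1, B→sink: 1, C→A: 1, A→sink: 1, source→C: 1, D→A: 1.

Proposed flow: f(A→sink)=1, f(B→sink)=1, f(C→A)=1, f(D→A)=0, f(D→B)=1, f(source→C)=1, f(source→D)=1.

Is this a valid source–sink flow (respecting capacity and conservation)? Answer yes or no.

Every edge has 0 ≤ f(e) ≤ cap(e).
At each intermediate node, inflow equals outflow.

Yes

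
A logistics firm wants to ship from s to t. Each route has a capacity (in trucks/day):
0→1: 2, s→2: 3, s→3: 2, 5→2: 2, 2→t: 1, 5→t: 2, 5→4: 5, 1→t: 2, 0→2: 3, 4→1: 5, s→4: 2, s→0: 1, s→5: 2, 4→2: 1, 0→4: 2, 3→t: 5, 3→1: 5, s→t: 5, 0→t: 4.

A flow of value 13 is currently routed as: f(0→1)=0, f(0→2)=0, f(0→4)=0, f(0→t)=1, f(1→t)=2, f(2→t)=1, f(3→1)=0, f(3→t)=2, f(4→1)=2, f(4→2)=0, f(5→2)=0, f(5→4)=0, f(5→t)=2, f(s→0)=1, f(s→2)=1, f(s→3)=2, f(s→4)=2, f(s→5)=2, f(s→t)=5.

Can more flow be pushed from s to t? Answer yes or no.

No

Residual reachable from s: {2, s}; t is not reachable.
Saturated cut: s→0, s→3, s→5, s→4, s→t, 2→t with total capacity 13 = current flow value. Flow is maximum.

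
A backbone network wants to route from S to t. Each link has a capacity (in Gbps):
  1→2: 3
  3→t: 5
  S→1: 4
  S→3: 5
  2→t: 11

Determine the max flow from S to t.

8

Augment S→3→t: bottleneck 5. Total 5.
Augment S→1→2→t: bottleneck 3. Total 8.
No augmenting path remains in the residual graph.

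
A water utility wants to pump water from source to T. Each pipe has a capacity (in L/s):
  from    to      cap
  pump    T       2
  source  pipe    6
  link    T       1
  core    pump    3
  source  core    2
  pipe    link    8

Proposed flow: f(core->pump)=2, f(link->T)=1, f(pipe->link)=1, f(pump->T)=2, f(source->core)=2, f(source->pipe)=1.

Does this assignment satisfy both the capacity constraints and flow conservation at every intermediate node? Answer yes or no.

Yes

Every edge has 0 ≤ f(e) ≤ cap(e).
At each intermediate node, inflow equals outflow.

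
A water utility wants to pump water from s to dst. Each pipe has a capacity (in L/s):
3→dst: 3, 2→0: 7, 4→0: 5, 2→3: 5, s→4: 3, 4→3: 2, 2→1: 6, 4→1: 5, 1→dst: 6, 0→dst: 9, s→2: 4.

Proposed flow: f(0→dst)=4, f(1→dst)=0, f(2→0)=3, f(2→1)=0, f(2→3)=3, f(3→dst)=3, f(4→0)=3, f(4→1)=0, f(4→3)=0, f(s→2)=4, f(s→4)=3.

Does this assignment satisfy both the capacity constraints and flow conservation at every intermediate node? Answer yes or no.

No

Conservation fails at 2: inflow 4 ≠ outflow 6.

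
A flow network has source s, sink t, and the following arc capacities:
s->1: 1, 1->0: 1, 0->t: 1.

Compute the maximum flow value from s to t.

1

Augment s->1->0->t: bottleneck 1. Total 1.
No augmenting path remains in the residual graph.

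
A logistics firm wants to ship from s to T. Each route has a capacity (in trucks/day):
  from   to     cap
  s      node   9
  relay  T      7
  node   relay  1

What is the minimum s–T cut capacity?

1

Max flow = 1 (via 1 augmenting path).
In the residual at optimum, the set reachable from s is {node, s}.
Cut edges: node->relay (cap 1). Sum = 1.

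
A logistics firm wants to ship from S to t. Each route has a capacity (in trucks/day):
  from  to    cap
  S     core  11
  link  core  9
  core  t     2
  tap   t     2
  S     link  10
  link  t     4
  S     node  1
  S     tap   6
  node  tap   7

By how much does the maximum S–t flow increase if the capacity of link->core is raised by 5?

0

Original max flow = 8.
Edge link->core does not cross the min cut (source side {S, core, link, node, tap}), so extra capacity there cannot help.
New max flow = 8. Increase = 0.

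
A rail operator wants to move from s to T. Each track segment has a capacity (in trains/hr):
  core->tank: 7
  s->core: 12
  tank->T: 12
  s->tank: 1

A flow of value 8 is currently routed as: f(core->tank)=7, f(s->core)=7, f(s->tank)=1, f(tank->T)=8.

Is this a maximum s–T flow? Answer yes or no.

Residual reachable from s: {core, s}; T is not reachable.
Saturated cut: s->tank, core->tank with total capacity 8 = current flow value. Flow is maximum.

Yes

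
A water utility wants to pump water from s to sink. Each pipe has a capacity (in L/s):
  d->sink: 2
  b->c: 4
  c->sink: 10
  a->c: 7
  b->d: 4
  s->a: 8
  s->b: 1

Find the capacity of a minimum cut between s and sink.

Max flow = 8 (via 2 augmenting paths).
In the residual at optimum, the set reachable from s is {a, s}.
Cut edges: s->b (cap 1), a->c (cap 7). Sum = 8.

8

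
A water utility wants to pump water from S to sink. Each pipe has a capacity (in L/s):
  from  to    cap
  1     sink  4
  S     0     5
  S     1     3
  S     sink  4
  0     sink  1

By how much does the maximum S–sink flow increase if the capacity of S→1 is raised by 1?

1

Original max flow = 8.
After raising cap(S→1), augmenting paths through that edge carry 1 more unit.
New max flow = 9. Increase = 1.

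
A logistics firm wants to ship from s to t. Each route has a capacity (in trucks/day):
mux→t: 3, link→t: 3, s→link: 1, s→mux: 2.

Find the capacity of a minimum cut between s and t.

Max flow = 3 (via 2 augmenting paths).
In the residual at optimum, the set reachable from s is {s}.
Cut edges: s→mux (cap 2), s→link (cap 1). Sum = 3.

3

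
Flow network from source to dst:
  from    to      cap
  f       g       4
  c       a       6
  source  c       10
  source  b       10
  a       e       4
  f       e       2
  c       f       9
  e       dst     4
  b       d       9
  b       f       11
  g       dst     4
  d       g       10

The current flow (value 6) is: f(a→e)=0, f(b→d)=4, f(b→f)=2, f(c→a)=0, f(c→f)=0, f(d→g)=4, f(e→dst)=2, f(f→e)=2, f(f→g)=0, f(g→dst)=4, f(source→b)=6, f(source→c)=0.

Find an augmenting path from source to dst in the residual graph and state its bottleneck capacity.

Residual along source→c→a→e→dst: source→c: 10, c→a: 6, a→e: 4, e→dst: 2.
Bottleneck = min = 2.

source→c→a→e→dst, bottleneck 2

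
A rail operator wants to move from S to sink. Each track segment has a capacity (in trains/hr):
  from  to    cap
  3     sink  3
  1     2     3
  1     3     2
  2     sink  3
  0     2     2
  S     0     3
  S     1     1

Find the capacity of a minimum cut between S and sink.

3

Max flow = 3 (via 2 augmenting paths).
In the residual at optimum, the set reachable from S is {0, S}.
Cut edges: S→1 (cap 1), 0→2 (cap 2). Sum = 3.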